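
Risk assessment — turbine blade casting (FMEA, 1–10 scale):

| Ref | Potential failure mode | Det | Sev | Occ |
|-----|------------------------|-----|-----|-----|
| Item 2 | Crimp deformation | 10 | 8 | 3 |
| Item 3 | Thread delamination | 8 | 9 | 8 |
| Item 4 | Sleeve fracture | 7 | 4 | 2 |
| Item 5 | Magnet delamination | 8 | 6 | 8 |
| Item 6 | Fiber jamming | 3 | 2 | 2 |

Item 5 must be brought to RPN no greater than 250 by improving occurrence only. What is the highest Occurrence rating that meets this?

Item 5: S=6, O=8, D=8 → current RPN = 384.
Fixed product = 48. Need 48 × O ≤ 250, so O ≤ 250/48 = 5.21.
Maximum integer Occurrence rating = 5 (gives RPN 240; O=6 would give 288 > 250).

5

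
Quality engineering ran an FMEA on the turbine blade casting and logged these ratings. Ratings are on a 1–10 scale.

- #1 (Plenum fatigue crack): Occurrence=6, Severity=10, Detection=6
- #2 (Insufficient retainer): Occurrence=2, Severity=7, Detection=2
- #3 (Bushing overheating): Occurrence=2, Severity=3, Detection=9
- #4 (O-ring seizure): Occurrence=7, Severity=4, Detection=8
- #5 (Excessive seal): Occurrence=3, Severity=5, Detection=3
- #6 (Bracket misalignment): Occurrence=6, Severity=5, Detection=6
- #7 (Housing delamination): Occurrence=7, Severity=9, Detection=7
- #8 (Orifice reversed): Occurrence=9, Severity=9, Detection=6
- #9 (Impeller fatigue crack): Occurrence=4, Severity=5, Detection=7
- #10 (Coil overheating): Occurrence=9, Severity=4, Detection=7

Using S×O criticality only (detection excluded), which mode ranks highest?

#8

Criticality = Severity × Occurrence:
  #1: 10 × 6 = 60
  #2: 7 × 2 = 14
  #3: 3 × 2 = 6
  #4: 4 × 7 = 28
  #5: 5 × 3 = 15
  #6: 5 × 6 = 30
  #7: 9 × 7 = 63
  #8: 9 × 9 = 81
  #9: 5 × 4 = 20
  #10: 4 × 9 = 36
Highest criticality is 81 → #8.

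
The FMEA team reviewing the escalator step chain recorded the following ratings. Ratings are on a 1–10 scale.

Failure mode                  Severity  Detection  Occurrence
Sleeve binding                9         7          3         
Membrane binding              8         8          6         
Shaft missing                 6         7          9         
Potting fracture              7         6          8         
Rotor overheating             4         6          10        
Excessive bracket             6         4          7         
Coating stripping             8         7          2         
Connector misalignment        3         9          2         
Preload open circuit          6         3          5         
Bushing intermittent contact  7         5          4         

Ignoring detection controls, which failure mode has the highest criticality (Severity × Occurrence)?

Potting fracture

Criticality = Severity × Occurrence:
  Sleeve binding: 9 × 3 = 27
  Membrane binding: 8 × 6 = 48
  Shaft missing: 6 × 9 = 54
  Potting fracture: 7 × 8 = 56
  Rotor overheating: 4 × 10 = 40
  Excessive bracket: 6 × 7 = 42
  Coating stripping: 8 × 2 = 16
  Connector misalignment: 3 × 2 = 6
  Preload open circuit: 6 × 5 = 30
  Bushing intermittent contact: 7 × 4 = 28
Highest criticality is 56 → Potting fracture.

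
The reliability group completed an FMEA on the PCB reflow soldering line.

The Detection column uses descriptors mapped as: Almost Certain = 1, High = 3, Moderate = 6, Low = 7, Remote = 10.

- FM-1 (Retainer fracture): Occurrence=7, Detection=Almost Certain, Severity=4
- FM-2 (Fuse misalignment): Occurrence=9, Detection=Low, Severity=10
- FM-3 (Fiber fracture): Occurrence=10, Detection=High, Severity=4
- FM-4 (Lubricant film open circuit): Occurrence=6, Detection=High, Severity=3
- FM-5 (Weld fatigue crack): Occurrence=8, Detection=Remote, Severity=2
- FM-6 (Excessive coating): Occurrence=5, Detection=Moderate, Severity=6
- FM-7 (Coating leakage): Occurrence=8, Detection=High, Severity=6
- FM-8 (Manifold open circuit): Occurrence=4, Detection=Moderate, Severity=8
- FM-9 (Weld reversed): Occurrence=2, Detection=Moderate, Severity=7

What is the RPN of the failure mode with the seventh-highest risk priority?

84

RPN = Severity × Occurrence × Detection:
  FM-1: 4 × 7 × 1 = 28
  FM-2: 10 × 9 × 7 = 630
  FM-3: 4 × 10 × 3 = 120
  FM-4: 3 × 6 × 3 = 54
  FM-5: 2 × 8 × 10 = 160
  FM-6: 6 × 5 × 6 = 180
  FM-7: 6 × 8 × 3 = 144
  FM-8: 8 × 4 × 6 = 192
  FM-9: 7 × 2 × 6 = 84
Sorted descending: 630, 192, 180, 160, 144, 120, 84, 54, 28.
The seventh-highest RPN is 84 (FM-9).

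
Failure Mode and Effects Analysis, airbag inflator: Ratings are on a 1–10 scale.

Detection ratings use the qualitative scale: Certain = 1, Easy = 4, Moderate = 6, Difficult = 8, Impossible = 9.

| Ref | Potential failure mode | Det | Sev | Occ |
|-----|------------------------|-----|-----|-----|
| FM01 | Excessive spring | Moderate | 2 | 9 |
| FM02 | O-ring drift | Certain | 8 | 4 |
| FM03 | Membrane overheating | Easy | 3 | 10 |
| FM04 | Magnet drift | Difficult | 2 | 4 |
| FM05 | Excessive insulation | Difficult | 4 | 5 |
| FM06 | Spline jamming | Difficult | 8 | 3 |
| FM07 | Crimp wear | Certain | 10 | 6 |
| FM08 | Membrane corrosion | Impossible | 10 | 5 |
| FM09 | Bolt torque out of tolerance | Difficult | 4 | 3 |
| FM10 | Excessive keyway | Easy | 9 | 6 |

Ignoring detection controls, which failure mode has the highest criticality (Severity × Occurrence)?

Criticality = Severity × Occurrence:
  FM01: 2 × 9 = 18
  FM02: 8 × 4 = 32
  FM03: 3 × 10 = 30
  FM04: 2 × 4 = 8
  FM05: 4 × 5 = 20
  FM06: 8 × 3 = 24
  FM07: 10 × 6 = 60
  FM08: 10 × 5 = 50
  FM09: 4 × 3 = 12
  FM10: 9 × 6 = 54
Highest criticality is 60 → FM07.

FM07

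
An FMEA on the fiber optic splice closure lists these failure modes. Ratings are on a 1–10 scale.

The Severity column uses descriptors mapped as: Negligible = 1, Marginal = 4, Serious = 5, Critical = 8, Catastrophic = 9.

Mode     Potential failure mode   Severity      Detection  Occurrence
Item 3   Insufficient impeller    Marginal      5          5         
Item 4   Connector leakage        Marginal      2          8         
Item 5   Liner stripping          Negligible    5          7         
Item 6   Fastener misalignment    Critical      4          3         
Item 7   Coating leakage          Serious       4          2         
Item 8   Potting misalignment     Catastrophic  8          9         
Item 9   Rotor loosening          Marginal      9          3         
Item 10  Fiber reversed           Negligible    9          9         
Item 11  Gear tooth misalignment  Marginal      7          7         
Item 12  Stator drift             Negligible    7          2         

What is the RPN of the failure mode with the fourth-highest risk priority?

RPN = Severity × Occurrence × Detection:
  Item 3: 4 × 5 × 5 = 100
  Item 4: 4 × 8 × 2 = 64
  Item 5: 1 × 7 × 5 = 35
  Item 6: 8 × 3 × 4 = 96
  Item 7: 5 × 2 × 4 = 40
  Item 8: 9 × 9 × 8 = 648
  Item 9: 4 × 3 × 9 = 108
  Item 10: 1 × 9 × 9 = 81
  Item 11: 4 × 7 × 7 = 196
  Item 12: 1 × 2 × 7 = 14
Sorted descending: 648, 196, 108, 100, 96, 81, 64, 40, 35, 14.
The fourth-highest RPN is 100 (Item 3).

100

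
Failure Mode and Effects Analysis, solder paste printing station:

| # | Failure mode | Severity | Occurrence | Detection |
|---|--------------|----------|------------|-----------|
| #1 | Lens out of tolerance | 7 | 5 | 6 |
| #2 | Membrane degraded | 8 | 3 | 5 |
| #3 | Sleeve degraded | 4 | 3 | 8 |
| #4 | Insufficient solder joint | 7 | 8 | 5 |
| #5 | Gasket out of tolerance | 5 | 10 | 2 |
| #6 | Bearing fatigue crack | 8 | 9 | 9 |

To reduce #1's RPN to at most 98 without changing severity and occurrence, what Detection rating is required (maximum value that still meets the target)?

#1: S=7, O=5, D=6 → current RPN = 210.
Fixed product = 35. Need 35 × D ≤ 98, so D ≤ 98/35 = 2.80.
Maximum integer Detection rating = 2 (gives RPN 70; D=3 would give 105 > 98).

2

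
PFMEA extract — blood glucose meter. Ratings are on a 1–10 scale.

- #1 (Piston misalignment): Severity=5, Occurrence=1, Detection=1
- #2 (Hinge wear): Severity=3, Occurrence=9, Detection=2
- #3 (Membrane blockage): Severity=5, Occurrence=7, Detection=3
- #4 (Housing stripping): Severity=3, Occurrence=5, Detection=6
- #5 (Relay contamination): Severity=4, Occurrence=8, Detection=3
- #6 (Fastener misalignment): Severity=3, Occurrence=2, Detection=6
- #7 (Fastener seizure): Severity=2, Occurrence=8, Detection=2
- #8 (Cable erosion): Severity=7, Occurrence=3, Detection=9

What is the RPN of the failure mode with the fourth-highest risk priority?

90

RPN = Severity × Occurrence × Detection:
  #1: 5 × 1 × 1 = 5
  #2: 3 × 9 × 2 = 54
  #3: 5 × 7 × 3 = 105
  #4: 3 × 5 × 6 = 90
  #5: 4 × 8 × 3 = 96
  #6: 3 × 2 × 6 = 36
  #7: 2 × 8 × 2 = 32
  #8: 7 × 3 × 9 = 189
Sorted descending: 189, 105, 96, 90, 54, 36, 32, 5.
The fourth-highest RPN is 90 (#4).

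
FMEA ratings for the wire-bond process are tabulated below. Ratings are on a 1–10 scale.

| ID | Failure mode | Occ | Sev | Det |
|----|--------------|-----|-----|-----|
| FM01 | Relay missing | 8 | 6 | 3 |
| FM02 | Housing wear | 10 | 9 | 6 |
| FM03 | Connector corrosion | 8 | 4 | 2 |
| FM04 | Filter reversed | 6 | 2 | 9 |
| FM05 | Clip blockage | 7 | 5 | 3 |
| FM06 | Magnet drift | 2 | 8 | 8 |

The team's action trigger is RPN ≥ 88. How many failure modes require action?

5

RPN = Severity × Occurrence × Detection:
  FM01: 6 × 8 × 3 = 144
  FM02: 9 × 10 × 6 = 540
  FM03: 4 × 8 × 2 = 64
  FM04: 2 × 6 × 9 = 108
  FM05: 5 × 7 × 3 = 105
  FM06: 8 × 2 × 8 = 128
Modes with RPN ≥ 88: FM01 (144), FM02 (540), FM04 (108), FM05 (105), FM06 (128) → 5.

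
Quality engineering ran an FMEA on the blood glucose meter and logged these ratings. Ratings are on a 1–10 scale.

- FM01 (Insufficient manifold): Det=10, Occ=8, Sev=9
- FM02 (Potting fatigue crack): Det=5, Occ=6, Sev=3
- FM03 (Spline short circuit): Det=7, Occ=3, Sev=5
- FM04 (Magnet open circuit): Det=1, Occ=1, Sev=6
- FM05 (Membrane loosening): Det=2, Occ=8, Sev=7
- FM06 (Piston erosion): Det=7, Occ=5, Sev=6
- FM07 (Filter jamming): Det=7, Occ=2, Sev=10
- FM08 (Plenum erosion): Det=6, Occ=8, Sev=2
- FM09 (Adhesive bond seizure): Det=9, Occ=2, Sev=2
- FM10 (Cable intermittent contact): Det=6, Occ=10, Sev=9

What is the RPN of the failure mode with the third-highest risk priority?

RPN = Severity × Occurrence × Detection:
  FM01: 9 × 8 × 10 = 720
  FM02: 3 × 6 × 5 = 90
  FM03: 5 × 3 × 7 = 105
  FM04: 6 × 1 × 1 = 6
  FM05: 7 × 8 × 2 = 112
  FM06: 6 × 5 × 7 = 210
  FM07: 10 × 2 × 7 = 140
  FM08: 2 × 8 × 6 = 96
  FM09: 2 × 2 × 9 = 36
  FM10: 9 × 10 × 6 = 540
Sorted descending: 720, 540, 210, 140, 112, 105, 96, 90, 36, 6.
The third-highest RPN is 210 (FM06).

210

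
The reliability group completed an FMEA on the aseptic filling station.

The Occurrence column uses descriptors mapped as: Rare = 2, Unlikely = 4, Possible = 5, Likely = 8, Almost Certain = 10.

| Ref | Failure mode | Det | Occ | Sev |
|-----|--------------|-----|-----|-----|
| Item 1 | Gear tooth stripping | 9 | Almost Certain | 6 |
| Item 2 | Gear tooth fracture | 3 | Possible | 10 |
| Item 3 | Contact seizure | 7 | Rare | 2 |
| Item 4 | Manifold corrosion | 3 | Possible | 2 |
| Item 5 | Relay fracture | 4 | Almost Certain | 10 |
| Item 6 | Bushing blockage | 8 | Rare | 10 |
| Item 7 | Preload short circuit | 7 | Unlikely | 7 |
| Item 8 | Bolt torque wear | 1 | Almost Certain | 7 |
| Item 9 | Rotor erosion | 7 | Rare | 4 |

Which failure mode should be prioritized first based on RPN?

Item 1

RPN = Severity × Occurrence × Detection:
  Item 1: 6 × 10 × 9 = 540
  Item 2: 10 × 5 × 3 = 150
  Item 3: 2 × 2 × 7 = 28
  Item 4: 2 × 5 × 3 = 30
  Item 5: 10 × 10 × 4 = 400
  Item 6: 10 × 2 × 8 = 160
  Item 7: 7 × 4 × 7 = 196
  Item 8: 7 × 10 × 1 = 70
  Item 9: 4 × 2 × 7 = 56
Highest RPN is 540 → Item 1.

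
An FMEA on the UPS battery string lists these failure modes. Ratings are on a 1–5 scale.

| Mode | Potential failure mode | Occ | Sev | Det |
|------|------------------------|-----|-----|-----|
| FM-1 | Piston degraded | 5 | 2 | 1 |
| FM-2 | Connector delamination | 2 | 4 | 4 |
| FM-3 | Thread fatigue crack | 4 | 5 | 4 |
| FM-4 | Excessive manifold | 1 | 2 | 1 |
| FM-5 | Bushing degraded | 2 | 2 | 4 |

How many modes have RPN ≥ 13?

3

RPN = Severity × Occurrence × Detection:
  FM-1: 2 × 5 × 1 = 10
  FM-2: 4 × 2 × 4 = 32
  FM-3: 5 × 4 × 4 = 80
  FM-4: 2 × 1 × 1 = 2
  FM-5: 2 × 2 × 4 = 16
Modes with RPN ≥ 13: FM-2 (32), FM-3 (80), FM-5 (16) → 3.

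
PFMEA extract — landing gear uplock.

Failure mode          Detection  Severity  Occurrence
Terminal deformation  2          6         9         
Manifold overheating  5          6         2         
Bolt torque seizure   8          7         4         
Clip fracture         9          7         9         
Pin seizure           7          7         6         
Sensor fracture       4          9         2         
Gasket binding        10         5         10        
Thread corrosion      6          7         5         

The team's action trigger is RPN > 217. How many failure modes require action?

4

RPN = Severity × Occurrence × Detection:
  Terminal deformation: 6 × 9 × 2 = 108
  Manifold overheating: 6 × 2 × 5 = 60
  Bolt torque seizure: 7 × 4 × 8 = 224
  Clip fracture: 7 × 9 × 9 = 567
  Pin seizure: 7 × 6 × 7 = 294
  Sensor fracture: 9 × 2 × 4 = 72
  Gasket binding: 5 × 10 × 10 = 500
  Thread corrosion: 7 × 5 × 6 = 210
Modes with RPN > 217: Bolt torque seizure (224), Clip fracture (567), Pin seizure (294), Gasket binding (500) → 4.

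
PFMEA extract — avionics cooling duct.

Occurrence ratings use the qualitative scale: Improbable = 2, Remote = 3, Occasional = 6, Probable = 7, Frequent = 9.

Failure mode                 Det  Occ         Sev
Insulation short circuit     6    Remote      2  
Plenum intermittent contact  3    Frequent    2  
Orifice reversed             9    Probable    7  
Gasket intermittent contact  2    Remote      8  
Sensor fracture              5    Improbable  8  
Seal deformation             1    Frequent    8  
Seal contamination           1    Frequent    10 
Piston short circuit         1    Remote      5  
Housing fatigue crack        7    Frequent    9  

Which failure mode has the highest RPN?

RPN = Severity × Occurrence × Detection:
  Insulation short circuit: 2 × 3 × 6 = 36
  Plenum intermittent contact: 2 × 9 × 3 = 54
  Orifice reversed: 7 × 7 × 9 = 441
  Gasket intermittent contact: 8 × 3 × 2 = 48
  Sensor fracture: 8 × 2 × 5 = 80
  Seal deformation: 8 × 9 × 1 = 72
  Seal contamination: 10 × 9 × 1 = 90
  Piston short circuit: 5 × 3 × 1 = 15
  Housing fatigue crack: 9 × 9 × 7 = 567
Highest RPN is 567 → Housing fatigue crack.

Housing fatigue crack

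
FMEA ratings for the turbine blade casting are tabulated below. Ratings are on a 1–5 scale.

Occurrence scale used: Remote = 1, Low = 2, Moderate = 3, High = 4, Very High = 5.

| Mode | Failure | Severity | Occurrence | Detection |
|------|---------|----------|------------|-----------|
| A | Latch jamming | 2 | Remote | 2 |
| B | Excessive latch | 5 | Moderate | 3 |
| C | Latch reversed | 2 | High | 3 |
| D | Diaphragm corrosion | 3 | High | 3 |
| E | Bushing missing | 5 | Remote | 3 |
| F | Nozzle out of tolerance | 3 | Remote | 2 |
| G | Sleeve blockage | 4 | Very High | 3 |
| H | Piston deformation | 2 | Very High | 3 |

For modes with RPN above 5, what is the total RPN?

RPN = Severity × Occurrence × Detection:
  A: 2 × 1 × 2 = 4
  B: 5 × 3 × 3 = 45
  C: 2 × 4 × 3 = 24
  D: 3 × 4 × 3 = 36
  E: 5 × 1 × 3 = 15
  F: 3 × 1 × 2 = 6
  G: 4 × 5 × 3 = 60
  H: 2 × 5 × 3 = 30
RPN > 5: B (45), C (24), D (36), E (15), F (6), G (60), H (30).
Sum: 45 + 24 + 36 + 15 + 6 + 60 + 30 = 216.

216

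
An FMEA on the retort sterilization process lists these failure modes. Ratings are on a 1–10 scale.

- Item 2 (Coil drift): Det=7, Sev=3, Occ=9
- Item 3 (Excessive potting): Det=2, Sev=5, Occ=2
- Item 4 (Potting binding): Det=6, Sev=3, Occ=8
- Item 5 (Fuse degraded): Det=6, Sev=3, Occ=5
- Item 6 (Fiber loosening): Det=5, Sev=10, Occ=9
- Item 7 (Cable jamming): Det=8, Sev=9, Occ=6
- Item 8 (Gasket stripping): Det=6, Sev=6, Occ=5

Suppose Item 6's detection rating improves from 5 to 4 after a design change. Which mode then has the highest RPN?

RPN = Severity × Occurrence × Detection:
  Item 2: 3 × 9 × 7 = 189
  Item 3: 5 × 2 × 2 = 20
  Item 4: 3 × 8 × 6 = 144
  Item 5: 3 × 5 × 6 = 90
  Item 6: 10 × 9 × 5 = 450
  Item 7: 9 × 6 × 8 = 432
  Item 8: 6 × 5 × 6 = 180
After action: Item 6 → 10 × 9 × 4 = 360.
Revised RPNs: Item 7=432, Item 6=360, Item 2=189, Item 8=180, Item 4=144, Item 5=90, Item 3=20.
Highest is now Item 7 (432).

Item 7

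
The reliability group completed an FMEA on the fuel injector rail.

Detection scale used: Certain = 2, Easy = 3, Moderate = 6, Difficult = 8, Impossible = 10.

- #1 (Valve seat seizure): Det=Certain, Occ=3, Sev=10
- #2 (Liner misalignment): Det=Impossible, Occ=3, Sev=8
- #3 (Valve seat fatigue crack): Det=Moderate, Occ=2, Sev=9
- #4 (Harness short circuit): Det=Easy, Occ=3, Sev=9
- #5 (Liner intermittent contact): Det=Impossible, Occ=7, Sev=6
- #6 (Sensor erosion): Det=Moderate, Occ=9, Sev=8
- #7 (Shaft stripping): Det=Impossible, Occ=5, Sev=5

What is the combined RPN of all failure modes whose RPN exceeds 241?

1102

RPN = Severity × Occurrence × Detection:
  #1: 10 × 3 × 2 = 60
  #2: 8 × 3 × 10 = 240
  #3: 9 × 2 × 6 = 108
  #4: 9 × 3 × 3 = 81
  #5: 6 × 7 × 10 = 420
  #6: 8 × 9 × 6 = 432
  #7: 5 × 5 × 10 = 250
RPN > 241: #5 (420), #6 (432), #7 (250).
Sum: 420 + 432 + 250 = 1102.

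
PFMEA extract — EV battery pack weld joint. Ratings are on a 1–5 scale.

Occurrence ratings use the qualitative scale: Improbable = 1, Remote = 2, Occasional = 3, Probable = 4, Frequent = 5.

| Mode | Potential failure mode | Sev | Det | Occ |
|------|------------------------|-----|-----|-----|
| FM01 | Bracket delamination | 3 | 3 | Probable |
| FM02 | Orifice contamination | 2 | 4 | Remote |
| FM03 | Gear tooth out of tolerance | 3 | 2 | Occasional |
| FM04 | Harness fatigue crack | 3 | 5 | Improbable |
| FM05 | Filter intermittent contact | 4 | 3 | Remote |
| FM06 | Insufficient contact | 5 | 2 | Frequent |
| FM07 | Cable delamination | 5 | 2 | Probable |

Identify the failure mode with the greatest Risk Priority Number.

RPN = Severity × Occurrence × Detection:
  FM01: 3 × 4 × 3 = 36
  FM02: 2 × 2 × 4 = 16
  FM03: 3 × 3 × 2 = 18
  FM04: 3 × 1 × 5 = 15
  FM05: 4 × 2 × 3 = 24
  FM06: 5 × 5 × 2 = 50
  FM07: 5 × 4 × 2 = 40
Highest RPN is 50 → FM06.

FM06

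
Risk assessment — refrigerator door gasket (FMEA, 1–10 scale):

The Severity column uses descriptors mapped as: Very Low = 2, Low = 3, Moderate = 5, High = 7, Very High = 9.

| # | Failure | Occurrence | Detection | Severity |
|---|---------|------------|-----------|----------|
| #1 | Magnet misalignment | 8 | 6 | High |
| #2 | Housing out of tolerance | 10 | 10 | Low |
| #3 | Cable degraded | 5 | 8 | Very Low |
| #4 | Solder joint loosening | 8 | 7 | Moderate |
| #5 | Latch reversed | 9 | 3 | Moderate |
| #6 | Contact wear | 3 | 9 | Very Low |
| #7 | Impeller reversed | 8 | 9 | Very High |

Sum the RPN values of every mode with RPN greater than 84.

1699

RPN = Severity × Occurrence × Detection:
  #1: 7 × 8 × 6 = 336
  #2: 3 × 10 × 10 = 300
  #3: 2 × 5 × 8 = 80
  #4: 5 × 8 × 7 = 280
  #5: 5 × 9 × 3 = 135
  #6: 2 × 3 × 9 = 54
  #7: 9 × 8 × 9 = 648
RPN > 84: #1 (336), #2 (300), #4 (280), #5 (135), #7 (648).
Sum: 336 + 300 + 280 + 135 + 648 = 1699.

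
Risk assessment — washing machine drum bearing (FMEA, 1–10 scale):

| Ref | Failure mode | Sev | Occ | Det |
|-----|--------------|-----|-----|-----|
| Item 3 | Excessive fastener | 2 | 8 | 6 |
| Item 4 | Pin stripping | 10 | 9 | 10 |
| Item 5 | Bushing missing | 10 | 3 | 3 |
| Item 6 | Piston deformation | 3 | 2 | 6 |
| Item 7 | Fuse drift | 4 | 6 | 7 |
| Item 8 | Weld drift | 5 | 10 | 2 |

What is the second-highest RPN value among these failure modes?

168

RPN = Severity × Occurrence × Detection:
  Item 3: 2 × 8 × 6 = 96
  Item 4: 10 × 9 × 10 = 900
  Item 5: 10 × 3 × 3 = 90
  Item 6: 3 × 2 × 6 = 36
  Item 7: 4 × 6 × 7 = 168
  Item 8: 5 × 10 × 2 = 100
Sorted descending: 900, 168, 100, 96, 90, 36.
The second-highest RPN is 168 (Item 7).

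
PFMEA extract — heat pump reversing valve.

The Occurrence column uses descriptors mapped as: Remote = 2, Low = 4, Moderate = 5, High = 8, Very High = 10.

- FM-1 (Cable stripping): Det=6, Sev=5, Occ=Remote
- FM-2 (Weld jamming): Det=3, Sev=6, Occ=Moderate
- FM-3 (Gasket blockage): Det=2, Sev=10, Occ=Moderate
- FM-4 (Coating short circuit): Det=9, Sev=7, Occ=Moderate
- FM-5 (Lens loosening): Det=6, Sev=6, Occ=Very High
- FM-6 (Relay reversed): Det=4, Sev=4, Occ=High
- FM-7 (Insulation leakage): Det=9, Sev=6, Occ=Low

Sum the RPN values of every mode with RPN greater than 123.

1019

RPN = Severity × Occurrence × Detection:
  FM-1: 5 × 2 × 6 = 60
  FM-2: 6 × 5 × 3 = 90
  FM-3: 10 × 5 × 2 = 100
  FM-4: 7 × 5 × 9 = 315
  FM-5: 6 × 10 × 6 = 360
  FM-6: 4 × 8 × 4 = 128
  FM-7: 6 × 4 × 9 = 216
RPN > 123: FM-4 (315), FM-5 (360), FM-6 (128), FM-7 (216).
Sum: 315 + 360 + 128 + 216 = 1019.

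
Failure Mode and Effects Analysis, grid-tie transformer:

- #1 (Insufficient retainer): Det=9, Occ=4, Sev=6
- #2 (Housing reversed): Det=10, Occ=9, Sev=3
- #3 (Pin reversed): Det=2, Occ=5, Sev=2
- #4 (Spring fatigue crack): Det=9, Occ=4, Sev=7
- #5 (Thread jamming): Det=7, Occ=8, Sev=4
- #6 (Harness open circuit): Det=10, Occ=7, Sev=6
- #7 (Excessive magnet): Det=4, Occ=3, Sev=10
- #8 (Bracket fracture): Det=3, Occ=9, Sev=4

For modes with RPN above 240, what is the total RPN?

RPN = Severity × Occurrence × Detection:
  #1: 6 × 4 × 9 = 216
  #2: 3 × 9 × 10 = 270
  #3: 2 × 5 × 2 = 20
  #4: 7 × 4 × 9 = 252
  #5: 4 × 8 × 7 = 224
  #6: 6 × 7 × 10 = 420
  #7: 10 × 3 × 4 = 120
  #8: 4 × 9 × 3 = 108
RPN > 240: #2 (270), #4 (252), #6 (420).
Sum: 270 + 252 + 420 = 942.

942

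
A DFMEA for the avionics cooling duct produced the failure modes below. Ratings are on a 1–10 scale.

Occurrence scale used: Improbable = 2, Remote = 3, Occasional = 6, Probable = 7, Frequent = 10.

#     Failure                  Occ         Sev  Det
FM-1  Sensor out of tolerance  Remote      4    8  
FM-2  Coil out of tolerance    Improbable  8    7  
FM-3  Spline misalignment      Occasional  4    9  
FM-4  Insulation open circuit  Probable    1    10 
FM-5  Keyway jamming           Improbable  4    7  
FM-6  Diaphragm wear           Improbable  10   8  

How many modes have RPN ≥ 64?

5

RPN = Severity × Occurrence × Detection:
  FM-1: 4 × 3 × 8 = 96
  FM-2: 8 × 2 × 7 = 112
  FM-3: 4 × 6 × 9 = 216
  FM-4: 1 × 7 × 10 = 70
  FM-5: 4 × 2 × 7 = 56
  FM-6: 10 × 2 × 8 = 160
Modes with RPN ≥ 64: FM-1 (96), FM-2 (112), FM-3 (216), FM-4 (70), FM-6 (160) → 5.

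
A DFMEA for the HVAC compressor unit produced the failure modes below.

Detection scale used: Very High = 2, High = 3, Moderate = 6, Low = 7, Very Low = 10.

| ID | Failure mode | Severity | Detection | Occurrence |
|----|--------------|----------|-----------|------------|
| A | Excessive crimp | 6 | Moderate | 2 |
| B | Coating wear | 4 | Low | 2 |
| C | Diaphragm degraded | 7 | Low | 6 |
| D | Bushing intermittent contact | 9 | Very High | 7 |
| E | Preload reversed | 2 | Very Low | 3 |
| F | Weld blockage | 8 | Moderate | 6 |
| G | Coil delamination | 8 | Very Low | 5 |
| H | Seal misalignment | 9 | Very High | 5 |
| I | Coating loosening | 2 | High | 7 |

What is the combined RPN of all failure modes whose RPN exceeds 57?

RPN = Severity × Occurrence × Detection:
  A: 6 × 2 × 6 = 72
  B: 4 × 2 × 7 = 56
  C: 7 × 6 × 7 = 294
  D: 9 × 7 × 2 = 126
  E: 2 × 3 × 10 = 60
  F: 8 × 6 × 6 = 288
  G: 8 × 5 × 10 = 400
  H: 9 × 5 × 2 = 90
  I: 2 × 7 × 3 = 42
RPN > 57: A (72), C (294), D (126), E (60), F (288), G (400), H (90).
Sum: 72 + 294 + 126 + 60 + 288 + 400 + 90 = 1330.

1330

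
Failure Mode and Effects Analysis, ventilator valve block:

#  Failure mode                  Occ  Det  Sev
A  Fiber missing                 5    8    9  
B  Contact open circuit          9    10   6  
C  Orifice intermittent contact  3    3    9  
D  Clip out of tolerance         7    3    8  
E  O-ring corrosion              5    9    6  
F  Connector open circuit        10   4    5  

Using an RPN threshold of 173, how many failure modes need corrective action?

4

RPN = Severity × Occurrence × Detection:
  A: 9 × 5 × 8 = 360
  B: 6 × 9 × 10 = 540
  C: 9 × 3 × 3 = 81
  D: 8 × 7 × 3 = 168
  E: 6 × 5 × 9 = 270
  F: 5 × 10 × 4 = 200
Modes with RPN ≥ 173: A (360), B (540), E (270), F (200) → 4.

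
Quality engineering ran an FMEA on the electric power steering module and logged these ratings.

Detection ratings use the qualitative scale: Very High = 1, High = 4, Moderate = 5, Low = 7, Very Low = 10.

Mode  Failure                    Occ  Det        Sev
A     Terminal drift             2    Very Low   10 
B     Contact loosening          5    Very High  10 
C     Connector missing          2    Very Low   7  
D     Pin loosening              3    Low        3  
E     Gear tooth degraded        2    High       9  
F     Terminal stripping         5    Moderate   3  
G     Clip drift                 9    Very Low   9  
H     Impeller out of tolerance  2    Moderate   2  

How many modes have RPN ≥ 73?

4

RPN = Severity × Occurrence × Detection:
  A: 10 × 2 × 10 = 200
  B: 10 × 5 × 1 = 50
  C: 7 × 2 × 10 = 140
  D: 3 × 3 × 7 = 63
  E: 9 × 2 × 4 = 72
  F: 3 × 5 × 5 = 75
  G: 9 × 9 × 10 = 810
  H: 2 × 2 × 5 = 20
Modes with RPN ≥ 73: A (200), C (140), F (75), G (810) → 4.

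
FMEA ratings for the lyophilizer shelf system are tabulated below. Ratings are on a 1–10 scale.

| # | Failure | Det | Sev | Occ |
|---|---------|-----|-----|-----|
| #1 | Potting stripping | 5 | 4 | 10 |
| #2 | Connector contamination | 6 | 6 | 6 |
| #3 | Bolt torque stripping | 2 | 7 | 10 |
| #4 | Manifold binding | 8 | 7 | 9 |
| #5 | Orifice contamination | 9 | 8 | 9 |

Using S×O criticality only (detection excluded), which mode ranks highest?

Criticality = Severity × Occurrence:
  #1: 4 × 10 = 40
  #2: 6 × 6 = 36
  #3: 7 × 10 = 70
  #4: 7 × 9 = 63
  #5: 8 × 9 = 72
Highest criticality is 72 → #5.

#5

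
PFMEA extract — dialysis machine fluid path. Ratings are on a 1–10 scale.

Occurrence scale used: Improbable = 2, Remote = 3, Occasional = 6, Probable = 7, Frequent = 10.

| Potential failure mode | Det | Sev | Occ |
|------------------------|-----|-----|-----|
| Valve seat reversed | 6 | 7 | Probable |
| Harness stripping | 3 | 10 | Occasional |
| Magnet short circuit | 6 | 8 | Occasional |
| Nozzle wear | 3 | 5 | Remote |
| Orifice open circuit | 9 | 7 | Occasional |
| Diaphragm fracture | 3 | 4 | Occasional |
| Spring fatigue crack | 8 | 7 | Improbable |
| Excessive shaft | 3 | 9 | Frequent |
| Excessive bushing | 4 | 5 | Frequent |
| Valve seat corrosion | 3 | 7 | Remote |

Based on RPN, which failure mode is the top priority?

RPN = Severity × Occurrence × Detection:
  Valve seat reversed: 7 × 7 × 6 = 294
  Harness stripping: 10 × 6 × 3 = 180
  Magnet short circuit: 8 × 6 × 6 = 288
  Nozzle wear: 5 × 3 × 3 = 45
  Orifice open circuit: 7 × 6 × 9 = 378
  Diaphragm fracture: 4 × 6 × 3 = 72
  Spring fatigue crack: 7 × 2 × 8 = 112
  Excessive shaft: 9 × 10 × 3 = 270
  Excessive bushing: 5 × 10 × 4 = 200
  Valve seat corrosion: 7 × 3 × 3 = 63
Highest RPN is 378 → Orifice open circuit.

Orifice open circuit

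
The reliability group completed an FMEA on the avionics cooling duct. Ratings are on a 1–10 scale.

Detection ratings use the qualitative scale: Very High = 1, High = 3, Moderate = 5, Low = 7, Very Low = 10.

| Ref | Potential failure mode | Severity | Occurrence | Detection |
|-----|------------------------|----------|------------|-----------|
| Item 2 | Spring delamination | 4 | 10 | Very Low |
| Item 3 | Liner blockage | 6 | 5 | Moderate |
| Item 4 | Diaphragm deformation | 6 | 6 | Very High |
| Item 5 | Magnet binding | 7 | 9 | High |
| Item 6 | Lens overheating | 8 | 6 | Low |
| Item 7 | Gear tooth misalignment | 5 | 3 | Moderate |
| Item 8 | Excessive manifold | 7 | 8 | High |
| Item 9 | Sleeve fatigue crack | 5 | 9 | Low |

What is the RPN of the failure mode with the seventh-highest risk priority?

RPN = Severity × Occurrence × Detection:
  Item 2: 4 × 10 × 10 = 400
  Item 3: 6 × 5 × 5 = 150
  Item 4: 6 × 6 × 1 = 36
  Item 5: 7 × 9 × 3 = 189
  Item 6: 8 × 6 × 7 = 336
  Item 7: 5 × 3 × 5 = 75
  Item 8: 7 × 8 × 3 = 168
  Item 9: 5 × 9 × 7 = 315
Sorted descending: 400, 336, 315, 189, 168, 150, 75, 36.
The seventh-highest RPN is 75 (Item 7).

75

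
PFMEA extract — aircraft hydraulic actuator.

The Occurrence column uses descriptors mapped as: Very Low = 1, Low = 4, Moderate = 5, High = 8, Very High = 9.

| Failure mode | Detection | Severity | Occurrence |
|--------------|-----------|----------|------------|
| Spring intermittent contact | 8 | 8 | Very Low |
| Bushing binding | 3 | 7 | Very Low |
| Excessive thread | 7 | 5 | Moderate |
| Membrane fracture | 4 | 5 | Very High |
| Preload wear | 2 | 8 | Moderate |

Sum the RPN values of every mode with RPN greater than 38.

499

RPN = Severity × Occurrence × Detection:
  Spring intermittent contact: 8 × 1 × 8 = 64
  Bushing binding: 7 × 1 × 3 = 21
  Excessive thread: 5 × 5 × 7 = 175
  Membrane fracture: 5 × 9 × 4 = 180
  Preload wear: 8 × 5 × 2 = 80
RPN > 38: Spring intermittent contact (64), Excessive thread (175), Membrane fracture (180), Preload wear (80).
Sum: 64 + 175 + 180 + 80 = 499.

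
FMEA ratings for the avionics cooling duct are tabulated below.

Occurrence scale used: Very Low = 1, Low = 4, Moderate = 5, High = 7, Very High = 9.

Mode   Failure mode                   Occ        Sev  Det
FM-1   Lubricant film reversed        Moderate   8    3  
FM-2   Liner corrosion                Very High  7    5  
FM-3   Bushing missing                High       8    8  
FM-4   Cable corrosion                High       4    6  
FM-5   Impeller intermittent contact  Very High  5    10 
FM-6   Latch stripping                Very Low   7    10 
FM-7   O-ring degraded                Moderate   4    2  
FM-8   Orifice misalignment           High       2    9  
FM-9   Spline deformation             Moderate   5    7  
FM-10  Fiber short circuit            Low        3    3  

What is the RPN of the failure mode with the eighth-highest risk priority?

RPN = Severity × Occurrence × Detection:
  FM-1: 8 × 5 × 3 = 120
  FM-2: 7 × 9 × 5 = 315
  FM-3: 8 × 7 × 8 = 448
  FM-4: 4 × 7 × 6 = 168
  FM-5: 5 × 9 × 10 = 450
  FM-6: 7 × 1 × 10 = 70
  FM-7: 4 × 5 × 2 = 40
  FM-8: 2 × 7 × 9 = 126
  FM-9: 5 × 5 × 7 = 175
  FM-10: 3 × 4 × 3 = 36
Sorted descending: 450, 448, 315, 175, 168, 126, 120, 70, 40, 36.
The eighth-highest RPN is 70 (FM-6).

70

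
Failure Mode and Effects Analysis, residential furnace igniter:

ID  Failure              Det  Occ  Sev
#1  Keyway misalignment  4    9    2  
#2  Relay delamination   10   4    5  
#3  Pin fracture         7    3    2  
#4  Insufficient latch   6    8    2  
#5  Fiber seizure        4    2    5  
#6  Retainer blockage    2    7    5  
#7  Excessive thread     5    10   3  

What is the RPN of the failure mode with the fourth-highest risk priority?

RPN = Severity × Occurrence × Detection:
  #1: 2 × 9 × 4 = 72
  #2: 5 × 4 × 10 = 200
  #3: 2 × 3 × 7 = 42
  #4: 2 × 8 × 6 = 96
  #5: 5 × 2 × 4 = 40
  #6: 5 × 7 × 2 = 70
  #7: 3 × 10 × 5 = 150
Sorted descending: 200, 150, 96, 72, 70, 42, 40.
The fourth-highest RPN is 72 (#1).

72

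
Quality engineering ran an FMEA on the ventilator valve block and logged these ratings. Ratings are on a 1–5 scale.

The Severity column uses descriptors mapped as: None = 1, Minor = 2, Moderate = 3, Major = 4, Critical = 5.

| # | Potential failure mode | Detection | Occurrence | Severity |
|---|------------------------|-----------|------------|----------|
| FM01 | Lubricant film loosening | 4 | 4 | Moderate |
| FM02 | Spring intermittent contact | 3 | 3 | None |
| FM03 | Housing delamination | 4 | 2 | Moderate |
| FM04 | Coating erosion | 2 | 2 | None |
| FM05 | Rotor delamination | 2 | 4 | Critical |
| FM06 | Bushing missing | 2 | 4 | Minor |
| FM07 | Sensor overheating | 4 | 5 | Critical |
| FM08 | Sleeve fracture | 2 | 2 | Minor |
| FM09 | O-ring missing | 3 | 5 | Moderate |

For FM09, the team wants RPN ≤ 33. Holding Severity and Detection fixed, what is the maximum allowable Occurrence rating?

3

FM09: S=3, O=5, D=3 → current RPN = 45.
Fixed product = 9. Need 9 × O ≤ 33, so O ≤ 33/9 = 3.67.
Maximum integer Occurrence rating = 3 (gives RPN 27; O=4 would give 36 > 33).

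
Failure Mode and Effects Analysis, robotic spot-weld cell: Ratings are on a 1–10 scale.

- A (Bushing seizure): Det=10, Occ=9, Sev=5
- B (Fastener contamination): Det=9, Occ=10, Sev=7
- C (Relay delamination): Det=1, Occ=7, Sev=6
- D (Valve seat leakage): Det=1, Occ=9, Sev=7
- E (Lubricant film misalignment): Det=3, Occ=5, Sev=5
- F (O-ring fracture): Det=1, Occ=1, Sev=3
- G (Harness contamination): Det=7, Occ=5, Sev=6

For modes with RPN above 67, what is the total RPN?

1365

RPN = Severity × Occurrence × Detection:
  A: 5 × 9 × 10 = 450
  B: 7 × 10 × 9 = 630
  C: 6 × 7 × 1 = 42
  D: 7 × 9 × 1 = 63
  E: 5 × 5 × 3 = 75
  F: 3 × 1 × 1 = 3
  G: 6 × 5 × 7 = 210
RPN > 67: A (450), B (630), E (75), G (210).
Sum: 450 + 630 + 75 + 210 = 1365.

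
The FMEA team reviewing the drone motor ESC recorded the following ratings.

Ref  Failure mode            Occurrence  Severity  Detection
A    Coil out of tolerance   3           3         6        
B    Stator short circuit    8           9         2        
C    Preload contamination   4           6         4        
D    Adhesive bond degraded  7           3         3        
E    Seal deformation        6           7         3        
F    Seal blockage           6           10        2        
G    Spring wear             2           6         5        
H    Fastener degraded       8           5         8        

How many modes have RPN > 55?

7

RPN = Severity × Occurrence × Detection:
  A: 3 × 3 × 6 = 54
  B: 9 × 8 × 2 = 144
  C: 6 × 4 × 4 = 96
  D: 3 × 7 × 3 = 63
  E: 7 × 6 × 3 = 126
  F: 10 × 6 × 2 = 120
  G: 6 × 2 × 5 = 60
  H: 5 × 8 × 8 = 320
Modes with RPN > 55: B (144), C (96), D (63), E (126), F (120), G (60), H (320) → 7.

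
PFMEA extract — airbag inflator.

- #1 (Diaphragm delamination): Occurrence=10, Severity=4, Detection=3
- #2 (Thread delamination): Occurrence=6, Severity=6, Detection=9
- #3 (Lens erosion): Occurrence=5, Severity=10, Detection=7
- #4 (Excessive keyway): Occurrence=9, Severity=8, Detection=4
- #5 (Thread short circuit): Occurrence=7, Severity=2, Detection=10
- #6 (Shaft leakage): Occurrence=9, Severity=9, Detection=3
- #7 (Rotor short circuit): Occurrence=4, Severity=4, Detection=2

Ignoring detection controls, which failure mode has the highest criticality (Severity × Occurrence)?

#6

Criticality = Severity × Occurrence:
  #1: 4 × 10 = 40
  #2: 6 × 6 = 36
  #3: 10 × 5 = 50
  #4: 8 × 9 = 72
  #5: 2 × 7 = 14
  #6: 9 × 9 = 81
  #7: 4 × 4 = 16
Highest criticality is 81 → #6.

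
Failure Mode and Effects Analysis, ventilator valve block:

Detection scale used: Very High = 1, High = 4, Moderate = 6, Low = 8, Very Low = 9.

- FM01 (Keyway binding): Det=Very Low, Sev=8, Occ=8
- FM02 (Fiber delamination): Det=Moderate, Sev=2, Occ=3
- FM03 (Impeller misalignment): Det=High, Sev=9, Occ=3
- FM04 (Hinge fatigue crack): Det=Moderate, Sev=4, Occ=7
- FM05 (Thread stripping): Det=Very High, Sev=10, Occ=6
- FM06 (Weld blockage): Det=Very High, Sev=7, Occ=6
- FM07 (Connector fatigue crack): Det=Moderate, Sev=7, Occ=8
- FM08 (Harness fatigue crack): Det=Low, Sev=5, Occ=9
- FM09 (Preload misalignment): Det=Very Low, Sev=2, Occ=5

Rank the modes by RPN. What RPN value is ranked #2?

RPN = Severity × Occurrence × Detection:
  FM01: 8 × 8 × 9 = 576
  FM02: 2 × 3 × 6 = 36
  FM03: 9 × 3 × 4 = 108
  FM04: 4 × 7 × 6 = 168
  FM05: 10 × 6 × 1 = 60
  FM06: 7 × 6 × 1 = 42
  FM07: 7 × 8 × 6 = 336
  FM08: 5 × 9 × 8 = 360
  FM09: 2 × 5 × 9 = 90
Sorted descending: 576, 360, 336, 168, 108, 90, 60, 42, 36.
The second-highest RPN is 360 (FM08).

360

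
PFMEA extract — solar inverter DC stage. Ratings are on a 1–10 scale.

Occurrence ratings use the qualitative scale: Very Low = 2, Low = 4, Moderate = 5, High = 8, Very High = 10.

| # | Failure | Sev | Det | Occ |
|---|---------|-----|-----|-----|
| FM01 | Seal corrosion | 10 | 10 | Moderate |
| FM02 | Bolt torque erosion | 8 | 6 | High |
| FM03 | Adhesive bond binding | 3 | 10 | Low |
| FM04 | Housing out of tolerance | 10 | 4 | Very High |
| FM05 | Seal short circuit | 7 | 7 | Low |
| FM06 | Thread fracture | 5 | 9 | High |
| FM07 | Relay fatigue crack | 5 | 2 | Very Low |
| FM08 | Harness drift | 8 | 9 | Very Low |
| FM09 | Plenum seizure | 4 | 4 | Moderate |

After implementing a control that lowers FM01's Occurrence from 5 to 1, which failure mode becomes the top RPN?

RPN = Severity × Occurrence × Detection:
  FM01: 10 × 5 × 10 = 500
  FM02: 8 × 8 × 6 = 384
  FM03: 3 × 4 × 10 = 120
  FM04: 10 × 10 × 4 = 400
  FM05: 7 × 4 × 7 = 196
  FM06: 5 × 8 × 9 = 360
  FM07: 5 × 2 × 2 = 20
  FM08: 8 × 2 × 9 = 144
  FM09: 4 × 5 × 4 = 80
After action: FM01 → 10 × 1 × 10 = 100.
Revised RPNs: FM04=400, FM02=384, FM06=360, FM05=196, FM08=144, FM03=120, FM01=100, FM09=80, FM07=20.
Highest is now FM04 (400).

FM04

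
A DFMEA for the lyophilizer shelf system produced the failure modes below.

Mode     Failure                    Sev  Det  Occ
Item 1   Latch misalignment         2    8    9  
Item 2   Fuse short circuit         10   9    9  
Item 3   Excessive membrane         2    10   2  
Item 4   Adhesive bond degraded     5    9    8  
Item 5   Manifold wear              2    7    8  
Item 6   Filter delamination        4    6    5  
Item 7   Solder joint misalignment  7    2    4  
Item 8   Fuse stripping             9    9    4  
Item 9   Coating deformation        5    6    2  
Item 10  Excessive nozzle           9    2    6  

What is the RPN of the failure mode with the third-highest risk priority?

RPN = Severity × Occurrence × Detection:
  Item 1: 2 × 9 × 8 = 144
  Item 2: 10 × 9 × 9 = 810
  Item 3: 2 × 2 × 10 = 40
  Item 4: 5 × 8 × 9 = 360
  Item 5: 2 × 8 × 7 = 112
  Item 6: 4 × 5 × 6 = 120
  Item 7: 7 × 4 × 2 = 56
  Item 8: 9 × 4 × 9 = 324
  Item 9: 5 × 2 × 6 = 60
  Item 10: 9 × 6 × 2 = 108
Sorted descending: 810, 360, 324, 144, 120, 112, 108, 60, 56, 40.
The third-highest RPN is 324 (Item 8).

324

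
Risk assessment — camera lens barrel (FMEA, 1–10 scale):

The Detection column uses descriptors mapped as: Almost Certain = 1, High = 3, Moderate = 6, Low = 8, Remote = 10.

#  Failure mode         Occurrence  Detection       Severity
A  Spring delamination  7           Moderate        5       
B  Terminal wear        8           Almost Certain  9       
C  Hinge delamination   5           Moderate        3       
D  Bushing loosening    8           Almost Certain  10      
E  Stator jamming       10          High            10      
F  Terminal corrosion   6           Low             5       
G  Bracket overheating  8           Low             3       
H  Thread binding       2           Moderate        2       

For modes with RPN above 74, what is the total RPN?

RPN = Severity × Occurrence × Detection:
  A: 5 × 7 × 6 = 210
  B: 9 × 8 × 1 = 72
  C: 3 × 5 × 6 = 90
  D: 10 × 8 × 1 = 80
  E: 10 × 10 × 3 = 300
  F: 5 × 6 × 8 = 240
  G: 3 × 8 × 8 = 192
  H: 2 × 2 × 6 = 24
RPN > 74: A (210), C (90), D (80), E (300), F (240), G (192).
Sum: 210 + 90 + 80 + 300 + 240 + 192 = 1112.

1112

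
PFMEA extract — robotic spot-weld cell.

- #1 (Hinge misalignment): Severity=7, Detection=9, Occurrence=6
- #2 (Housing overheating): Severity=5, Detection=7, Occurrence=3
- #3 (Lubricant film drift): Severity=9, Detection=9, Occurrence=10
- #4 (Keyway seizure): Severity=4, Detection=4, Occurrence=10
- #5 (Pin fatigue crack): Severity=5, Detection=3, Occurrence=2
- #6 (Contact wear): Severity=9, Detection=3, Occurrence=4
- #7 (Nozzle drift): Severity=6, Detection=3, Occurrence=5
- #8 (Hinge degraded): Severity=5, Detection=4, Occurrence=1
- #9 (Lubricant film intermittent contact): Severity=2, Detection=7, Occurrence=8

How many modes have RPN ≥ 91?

RPN = Severity × Occurrence × Detection:
  #1: 7 × 6 × 9 = 378
  #2: 5 × 3 × 7 = 105
  #3: 9 × 10 × 9 = 810
  #4: 4 × 10 × 4 = 160
  #5: 5 × 2 × 3 = 30
  #6: 9 × 4 × 3 = 108
  #7: 6 × 5 × 3 = 90
  #8: 5 × 1 × 4 = 20
  #9: 2 × 8 × 7 = 112
Modes with RPN ≥ 91: #1 (378), #2 (105), #3 (810), #4 (160), #6 (108), #9 (112) → 6.

6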